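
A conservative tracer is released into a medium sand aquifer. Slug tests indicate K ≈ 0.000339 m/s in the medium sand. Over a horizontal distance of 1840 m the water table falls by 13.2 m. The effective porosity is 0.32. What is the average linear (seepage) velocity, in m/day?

Convert K: 0.000339 m/s × 86400 = 29.29 m/day.
Hydraulic gradient i = Δh / L = 13.2 / 1840 = 0.007174.
Darcy flux q = K · i = 29.29 × 0.007174 = 0.2101 m/day.
Seepage velocity v = q / n_e = 0.2101 / 0.32 = 0.6566 m/day.

0.657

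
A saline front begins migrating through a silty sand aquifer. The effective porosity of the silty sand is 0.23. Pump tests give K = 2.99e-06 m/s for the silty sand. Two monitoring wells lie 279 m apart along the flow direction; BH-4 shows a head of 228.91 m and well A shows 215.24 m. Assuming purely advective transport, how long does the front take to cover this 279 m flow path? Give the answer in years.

Convert K: 2.99e-06 m/s × 86400 = 0.2583 m/day.
Hydraulic gradient i = (228.91 − 215.24) / 279 = 13.67 / 279 = 0.04900.
Darcy flux q = K · i = 0.2583 × 0.04900 = 0.01266 m/day.
Seepage velocity v = q / n_e = 0.01266 / 0.23 = 0.05503 m/day.
Travel time t = L / v = 279 / 0.05503 = 5070 days = 13.88 years.

13.9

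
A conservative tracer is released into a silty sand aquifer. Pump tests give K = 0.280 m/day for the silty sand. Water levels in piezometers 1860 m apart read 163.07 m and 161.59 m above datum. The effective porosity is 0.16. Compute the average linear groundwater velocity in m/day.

0.00139

Hydraulic gradient i = (163.07 − 161.59) / 1860 = 1.48 / 1860 = 0.0007957.
Darcy flux q = K · i = 0.2800 × 0.0007957 = 0.0002228 m/day.
Seepage velocity v = q / n_e = 0.0002228 / 0.16 = 0.001392 m/day.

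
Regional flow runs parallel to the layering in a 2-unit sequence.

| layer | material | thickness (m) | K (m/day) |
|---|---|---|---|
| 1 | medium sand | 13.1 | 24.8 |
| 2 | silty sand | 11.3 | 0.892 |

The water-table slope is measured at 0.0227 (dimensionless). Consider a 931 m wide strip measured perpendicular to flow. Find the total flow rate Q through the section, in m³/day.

7080

Flow is parallel to layering, so each bed carries its own Darcy discharge and the transmissivities add.
Σ(K_i·b_i) = 24.8×13.1 + 0.892×11.3 = 335.0 m²/day.
Hydraulic gradient i = 0.0227.
Q = Σ(K_i·b_i) · W · i = 335.0 × 931 × 0.02270 = 7079 m³/day.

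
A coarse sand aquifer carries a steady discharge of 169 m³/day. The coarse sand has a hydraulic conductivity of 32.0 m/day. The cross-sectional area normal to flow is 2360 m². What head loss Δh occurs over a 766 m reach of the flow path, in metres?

From Q = K·A·i, i = Q / (K·A) = 169 / (32.00 × 2360) = 0.002238.
Head loss Δh = i · L = 0.002238 × 766 = 1.714 m.

1.71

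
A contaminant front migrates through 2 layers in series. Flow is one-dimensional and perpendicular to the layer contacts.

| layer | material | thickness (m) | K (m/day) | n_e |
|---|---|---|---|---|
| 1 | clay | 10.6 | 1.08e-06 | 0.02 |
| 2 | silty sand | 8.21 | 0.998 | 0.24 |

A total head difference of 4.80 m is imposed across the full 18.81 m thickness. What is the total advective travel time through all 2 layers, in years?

12200

With flow normal to the layers, continuity requires the same specific discharge q through every layer.
Σ(b_i/K_i) = 10.6/1.08e-06 + 8.21/0.998 = 9.815e+06 d.
q = Δh / Σ(b_i/K_i) = 4.80 / 9.815e+06 = 4.891e-07 m/day.
In each layer the seepage velocity is v_i = q/n_i, so the layer transit time is t_i = b_i·n_i / q:
  layer 1 (clay): t_1 = 10.6 × 0.02 / 4.891e-07 = 4.335e+05 d
  layer 2 (silty sand): t_2 = 8.21 × 0.24 / 4.891e-07 = 4.029e+06 d
Total t = Σ t_i = 4.462e+06 days = 12218 years.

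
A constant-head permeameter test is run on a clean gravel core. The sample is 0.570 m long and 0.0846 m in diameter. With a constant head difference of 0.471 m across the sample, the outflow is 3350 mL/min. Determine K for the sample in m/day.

1040

Cross-sectional area A = π·(d/2)² = π × (0.0846/2)² = 0.005621 m².
Convert discharge: 3350 mL/min = 5.583e-05 m³/s.
Darcy's law rearranged: K = Q·L / (A·Δh) = 5.583e-05 × 0.570 / (0.005621 × 0.471) = 0.01202 m/s = 1039 m/day.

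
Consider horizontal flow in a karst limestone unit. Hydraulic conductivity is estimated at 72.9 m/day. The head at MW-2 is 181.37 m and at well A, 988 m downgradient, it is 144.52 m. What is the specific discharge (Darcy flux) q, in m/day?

2.72

Hydraulic gradient i = (181.37 − 144.52) / 988 = 36.85 / 988 = 0.03730.
Specific discharge q = K · i = 72.90 × 0.03730 = 2.719 m/day.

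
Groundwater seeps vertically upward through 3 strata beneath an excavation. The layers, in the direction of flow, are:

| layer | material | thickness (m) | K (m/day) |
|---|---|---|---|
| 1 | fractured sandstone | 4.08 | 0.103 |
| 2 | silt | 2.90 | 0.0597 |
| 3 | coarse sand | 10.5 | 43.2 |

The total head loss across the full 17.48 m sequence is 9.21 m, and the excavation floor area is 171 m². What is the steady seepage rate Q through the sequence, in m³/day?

17.8

Flow is perpendicular to layering, so the layers act in series and the equivalent K is the thickness-weighted harmonic mean.
Total thickness L = 4.08 + 2.90 + 10.5 = 17.48 m.
Σ(b_i/K_i) = 4.08/0.103 + 2.90/0.0597 + 10.5/43.2 = 88.43 d.
K_eq = L / Σ(b_i/K_i) = 17.48 / 88.43 = 0.1977 m/day.
Q = K_eq · A · (Δh/L) = 0.1977 × 171 × (9.21/17.48) = 17.81 m³/day.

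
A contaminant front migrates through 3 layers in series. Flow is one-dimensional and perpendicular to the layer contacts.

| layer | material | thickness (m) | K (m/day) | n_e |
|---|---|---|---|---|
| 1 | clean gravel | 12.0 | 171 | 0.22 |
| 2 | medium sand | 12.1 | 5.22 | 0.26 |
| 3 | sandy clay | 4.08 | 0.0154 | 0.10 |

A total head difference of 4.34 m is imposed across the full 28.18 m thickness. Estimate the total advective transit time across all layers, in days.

382

With flow normal to the layers, continuity requires the same specific discharge q through every layer.
Σ(b_i/K_i) = 12.0/171 + 12.1/5.22 + 4.08/0.0154 = 267.3 d.
q = Δh / Σ(b_i/K_i) = 4.34 / 267.3 = 0.01624 m/day.
In each layer the seepage velocity is v_i = q/n_i, so the layer transit time is t_i = b_i·n_i / q:
  layer 1 (clean gravel): t_1 = 12.0 × 0.22 / 0.01624 = 162.6 d
  layer 2 (medium sand): t_2 = 12.1 × 0.26 / 0.01624 = 193.8 d
  layer 3 (sandy clay): t_3 = 4.08 × 0.10 / 0.01624 = 25.13 d
Total t = Σ t_i = 381.5 days.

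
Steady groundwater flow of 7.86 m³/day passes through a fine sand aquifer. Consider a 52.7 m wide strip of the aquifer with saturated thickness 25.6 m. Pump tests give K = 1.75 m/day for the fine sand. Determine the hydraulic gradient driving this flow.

0.00333

Cross-sectional area A = 52.7 × 25.6 = 1349 m².
From Q = K·A·i, i = Q / (K·A) = 7.86 / (1.750 × 1349) = 0.003329.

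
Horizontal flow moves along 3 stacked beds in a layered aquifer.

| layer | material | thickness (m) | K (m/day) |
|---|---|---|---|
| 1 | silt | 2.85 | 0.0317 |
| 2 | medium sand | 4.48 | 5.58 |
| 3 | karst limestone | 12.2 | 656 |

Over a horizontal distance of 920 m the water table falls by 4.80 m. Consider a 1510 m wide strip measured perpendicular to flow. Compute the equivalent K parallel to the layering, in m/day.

411

Flow is parallel to layering, so each bed carries its own Darcy discharge and the transmissivities add.
Σ(K_i·b_i) = 0.0317×2.85 + 5.58×4.48 + 656×12.2 = 8028 m²/day.
Total thickness b = 19.53 m, so K_eq = Σ(K_i·b_i)/b = 411.1 m/day.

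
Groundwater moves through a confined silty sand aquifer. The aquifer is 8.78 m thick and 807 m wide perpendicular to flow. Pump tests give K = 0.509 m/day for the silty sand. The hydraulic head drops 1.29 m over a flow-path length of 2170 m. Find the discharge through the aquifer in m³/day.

2.14

Cross-sectional area A = 807 × 8.78 = 7085 m².
Hydraulic gradient i = Δh / L = 1.29 / 2170 = 0.0005945.
Darcy's law: Q = K · A · i = 0.5090 × 7085 × 0.0005945 = 2.144 m³/day.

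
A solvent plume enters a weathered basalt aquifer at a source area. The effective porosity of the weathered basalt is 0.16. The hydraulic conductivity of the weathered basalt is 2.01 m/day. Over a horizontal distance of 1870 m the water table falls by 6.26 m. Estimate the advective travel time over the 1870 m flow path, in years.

122

Hydraulic gradient i = Δh / L = 6.26 / 1870 = 0.003348.
Darcy flux q = K · i = 2.010 × 0.003348 = 0.006729 m/day.
Seepage velocity v = q / n_e = 0.006729 / 0.16 = 0.04205 m/day.
Travel time t = L / v = 1870 / 0.04205 = 44466 days = 121.7 years.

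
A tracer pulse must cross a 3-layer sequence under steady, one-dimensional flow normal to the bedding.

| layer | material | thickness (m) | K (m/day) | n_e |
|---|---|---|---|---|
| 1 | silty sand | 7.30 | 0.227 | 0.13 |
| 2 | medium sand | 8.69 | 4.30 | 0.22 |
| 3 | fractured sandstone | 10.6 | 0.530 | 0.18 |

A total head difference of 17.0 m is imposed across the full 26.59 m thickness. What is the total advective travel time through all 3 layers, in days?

With flow normal to the layers, continuity requires the same specific discharge q through every layer.
Σ(b_i/K_i) = 7.30/0.227 + 8.69/4.30 + 10.6/0.530 = 54.18 d.
q = Δh / Σ(b_i/K_i) = 17.0 / 54.18 = 0.3138 m/day.
In each layer the seepage velocity is v_i = q/n_i, so the layer transit time is t_i = b_i·n_i / q:
  layer 1 (silty sand): t_1 = 7.30 × 0.13 / 0.3138 = 3.024 d
  layer 2 (medium sand): t_2 = 8.69 × 0.22 / 0.3138 = 6.093 d
  layer 3 (fractured sandstone): t_3 = 10.6 × 0.18 / 0.3138 = 6.081 d
Total t = Σ t_i = 15.20 days.

15.2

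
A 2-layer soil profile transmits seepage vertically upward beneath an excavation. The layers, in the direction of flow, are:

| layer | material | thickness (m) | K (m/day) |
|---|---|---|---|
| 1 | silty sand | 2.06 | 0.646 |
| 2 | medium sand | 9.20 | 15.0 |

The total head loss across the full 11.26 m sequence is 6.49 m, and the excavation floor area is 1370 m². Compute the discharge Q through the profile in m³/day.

Flow is perpendicular to layering, so the layers act in series and the equivalent K is the thickness-weighted harmonic mean.
Total thickness L = 2.06 + 9.20 = 11.26 m.
Σ(b_i/K_i) = 2.06/0.646 + 9.20/15.0 = 3.802 d.
K_eq = L / Σ(b_i/K_i) = 11.26 / 3.802 = 2.961 m/day.
Q = K_eq · A · (Δh/L) = 2.961 × 1370 × (6.49/11.26) = 2338 m³/day.

2340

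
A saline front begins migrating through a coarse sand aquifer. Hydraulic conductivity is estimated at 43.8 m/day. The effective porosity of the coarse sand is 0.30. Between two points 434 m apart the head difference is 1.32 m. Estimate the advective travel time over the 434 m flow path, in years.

Hydraulic gradient i = Δh / L = 1.32 / 434 = 0.003041.
Darcy flux q = K · i = 43.80 × 0.003041 = 0.1332 m/day.
Seepage velocity v = q / n_e = 0.1332 / 0.30 = 0.4441 m/day.
Travel time t = L / v = 434 / 0.4441 = 977.4 days = 2.676 years.

2.68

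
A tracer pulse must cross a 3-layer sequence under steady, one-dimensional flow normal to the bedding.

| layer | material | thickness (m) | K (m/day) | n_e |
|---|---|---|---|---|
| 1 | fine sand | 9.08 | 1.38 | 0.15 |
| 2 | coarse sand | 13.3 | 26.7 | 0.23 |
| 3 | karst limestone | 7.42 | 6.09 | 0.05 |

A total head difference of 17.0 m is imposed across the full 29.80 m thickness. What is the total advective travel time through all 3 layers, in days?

With flow normal to the layers, continuity requires the same specific discharge q through every layer.
Σ(b_i/K_i) = 9.08/1.38 + 13.3/26.7 + 7.42/6.09 = 8.296 d.
q = Δh / Σ(b_i/K_i) = 17.0 / 8.296 = 2.049 m/day.
In each layer the seepage velocity is v_i = q/n_i, so the layer transit time is t_i = b_i·n_i / q:
  layer 1 (fine sand): t_1 = 9.08 × 0.15 / 2.049 = 0.6647 d
  layer 2 (coarse sand): t_2 = 13.3 × 0.23 / 2.049 = 1.493 d
  layer 3 (karst limestone): t_3 = 7.42 × 0.05 / 2.049 = 0.1811 d
Total t = Σ t_i = 2.339 days.

2.34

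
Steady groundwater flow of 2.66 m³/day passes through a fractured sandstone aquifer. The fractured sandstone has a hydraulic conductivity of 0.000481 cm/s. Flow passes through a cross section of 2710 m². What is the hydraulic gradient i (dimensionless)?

Convert K: 0.000481 cm/s × 864 = 0.4156 m/day.
From Q = K·A·i, i = Q / (K·A) = 2.66 / (0.4156 × 2710) = 0.002362.

0.00236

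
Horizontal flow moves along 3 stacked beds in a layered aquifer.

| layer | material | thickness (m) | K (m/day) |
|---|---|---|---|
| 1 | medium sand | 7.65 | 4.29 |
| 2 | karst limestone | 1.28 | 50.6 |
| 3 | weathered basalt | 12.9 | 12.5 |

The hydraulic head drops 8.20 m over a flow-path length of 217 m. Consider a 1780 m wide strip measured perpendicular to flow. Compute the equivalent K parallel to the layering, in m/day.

Flow is parallel to layering, so each bed carries its own Darcy discharge and the transmissivities add.
Σ(K_i·b_i) = 4.29×7.65 + 50.6×1.28 + 12.5×12.9 = 258.8 m²/day.
Total thickness b = 21.83 m, so K_eq = Σ(K_i·b_i)/b = 11.86 m/day.

11.9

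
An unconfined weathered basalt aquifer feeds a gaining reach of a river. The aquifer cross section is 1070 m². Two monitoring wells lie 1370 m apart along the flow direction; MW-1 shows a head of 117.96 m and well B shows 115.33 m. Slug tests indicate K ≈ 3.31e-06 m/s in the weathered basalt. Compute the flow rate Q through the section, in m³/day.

0.587

Convert K: 3.31e-06 m/s × 86400 = 0.2860 m/day.
Hydraulic gradient i = (117.96 − 115.33) / 1370 = 2.63 / 1370 = 0.001920.
Darcy's law: Q = K · A · i = 0.2860 × 1070 × 0.001920 = 0.5874 m³/day.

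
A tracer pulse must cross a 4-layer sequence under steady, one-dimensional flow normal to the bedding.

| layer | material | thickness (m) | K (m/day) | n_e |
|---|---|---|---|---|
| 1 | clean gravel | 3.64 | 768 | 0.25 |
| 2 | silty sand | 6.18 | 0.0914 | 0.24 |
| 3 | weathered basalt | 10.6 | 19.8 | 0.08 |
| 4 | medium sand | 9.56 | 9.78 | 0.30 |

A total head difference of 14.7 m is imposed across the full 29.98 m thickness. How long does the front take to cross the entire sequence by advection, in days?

28.7

With flow normal to the layers, continuity requires the same specific discharge q through every layer.
Σ(b_i/K_i) = 3.64/768 + 6.18/0.0914 + 10.6/19.8 + 9.56/9.78 = 69.13 d.
q = Δh / Σ(b_i/K_i) = 14.7 / 69.13 = 0.2126 m/day.
In each layer the seepage velocity is v_i = q/n_i, so the layer transit time is t_i = b_i·n_i / q:
  layer 1 (clean gravel): t_1 = 3.64 × 0.25 / 0.2126 = 4.280 d
  layer 2 (silty sand): t_2 = 6.18 × 0.24 / 0.2126 = 6.975 d
  layer 3 (weathered basalt): t_3 = 10.6 × 0.08 / 0.2126 = 3.988 d
  layer 4 (medium sand): t_4 = 9.56 × 0.30 / 0.2126 = 13.49 d
Total t = Σ t_i = 28.73 days.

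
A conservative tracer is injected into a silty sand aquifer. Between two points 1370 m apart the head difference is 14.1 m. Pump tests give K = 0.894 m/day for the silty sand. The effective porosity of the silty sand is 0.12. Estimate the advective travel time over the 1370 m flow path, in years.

48.9

Hydraulic gradient i = Δh / L = 14.1 / 1370 = 0.01029.
Darcy flux q = K · i = 0.8940 × 0.01029 = 0.009201 m/day.
Seepage velocity v = q / n_e = 0.009201 / 0.12 = 0.07668 m/day.
Travel time t = L / v = 1370 / 0.07668 = 17868 days = 48.92 years.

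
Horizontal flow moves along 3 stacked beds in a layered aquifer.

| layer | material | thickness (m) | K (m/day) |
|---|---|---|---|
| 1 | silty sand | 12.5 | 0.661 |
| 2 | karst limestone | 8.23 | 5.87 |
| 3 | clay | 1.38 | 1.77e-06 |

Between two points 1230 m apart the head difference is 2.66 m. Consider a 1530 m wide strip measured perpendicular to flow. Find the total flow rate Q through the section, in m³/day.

Flow is parallel to layering, so each bed carries its own Darcy discharge and the transmissivities add.
Σ(K_i·b_i) = 0.661×12.5 + 5.87×8.23 + 1.77e-06×1.38 = 56.57 m²/day.
Hydraulic gradient i = Δh / L = 2.66 / 1230 = 0.002163.
Q = Σ(K_i·b_i) · W · i = 56.57 × 1530 × 0.002163 = 187.2 m³/day.

187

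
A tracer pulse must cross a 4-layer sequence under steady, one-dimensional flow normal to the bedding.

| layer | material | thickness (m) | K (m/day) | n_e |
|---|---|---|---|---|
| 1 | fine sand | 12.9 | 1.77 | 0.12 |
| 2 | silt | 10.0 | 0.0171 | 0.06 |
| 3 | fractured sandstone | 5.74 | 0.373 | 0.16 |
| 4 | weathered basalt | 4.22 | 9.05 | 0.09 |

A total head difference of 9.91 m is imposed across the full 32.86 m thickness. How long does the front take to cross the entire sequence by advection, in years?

0.579

With flow normal to the layers, continuity requires the same specific discharge q through every layer.
Σ(b_i/K_i) = 12.9/1.77 + 10.0/0.0171 + 5.74/0.373 + 4.22/9.05 = 607.9 d.
q = Δh / Σ(b_i/K_i) = 9.91 / 607.9 = 0.01630 m/day.
In each layer the seepage velocity is v_i = q/n_i, so the layer transit time is t_i = b_i·n_i / q:
  layer 1 (fine sand): t_1 = 12.9 × 0.12 / 0.01630 = 94.96 d
  layer 2 (silt): t_2 = 10.0 × 0.06 / 0.01630 = 36.81 d
  layer 3 (fractured sandstone): t_3 = 5.74 × 0.16 / 0.01630 = 56.34 d
  layer 4 (weathered basalt): t_4 = 4.22 × 0.09 / 0.01630 = 23.30 d
Total t = Σ t_i = 211.4 days = 0.5788 years.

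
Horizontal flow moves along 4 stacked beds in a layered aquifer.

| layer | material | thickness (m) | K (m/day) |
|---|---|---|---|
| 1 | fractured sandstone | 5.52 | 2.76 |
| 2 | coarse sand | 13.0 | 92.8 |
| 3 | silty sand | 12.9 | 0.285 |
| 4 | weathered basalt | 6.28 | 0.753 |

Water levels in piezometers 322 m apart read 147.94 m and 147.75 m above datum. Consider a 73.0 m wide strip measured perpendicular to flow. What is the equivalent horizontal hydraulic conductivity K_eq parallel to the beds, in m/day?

Flow is parallel to layering, so each bed carries its own Darcy discharge and the transmissivities add.
Σ(K_i·b_i) = 2.76×5.52 + 92.8×13.0 + 0.285×12.9 + 0.753×6.28 = 1230 m²/day.
Total thickness b = 37.70 m, so K_eq = Σ(K_i·b_i)/b = 32.63 m/day.

32.6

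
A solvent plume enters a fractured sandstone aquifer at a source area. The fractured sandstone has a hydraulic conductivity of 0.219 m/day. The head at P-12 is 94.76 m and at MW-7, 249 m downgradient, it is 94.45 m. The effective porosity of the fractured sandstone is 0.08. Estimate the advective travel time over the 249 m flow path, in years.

Hydraulic gradient i = (94.76 − 94.45) / 249 = 0.31 / 249 = 0.001245.
Darcy flux q = K · i = 0.2190 × 0.001245 = 0.0002727 m/day.
Seepage velocity v = q / n_e = 0.0002727 / 0.08 = 0.003408 m/day.
Travel time t = L / v = 249 / 0.003408 = 73061 days = 200.0 years.

200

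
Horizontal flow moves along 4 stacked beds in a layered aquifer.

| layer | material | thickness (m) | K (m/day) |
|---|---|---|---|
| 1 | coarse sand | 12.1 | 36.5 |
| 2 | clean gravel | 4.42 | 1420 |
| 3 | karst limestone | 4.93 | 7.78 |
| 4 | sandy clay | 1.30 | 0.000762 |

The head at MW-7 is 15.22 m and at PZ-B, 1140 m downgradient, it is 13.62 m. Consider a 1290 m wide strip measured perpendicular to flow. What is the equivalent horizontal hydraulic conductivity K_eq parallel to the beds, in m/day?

Flow is parallel to layering, so each bed carries its own Darcy discharge and the transmissivities add.
Σ(K_i·b_i) = 36.5×12.1 + 1420×4.42 + 7.78×4.93 + 0.000762×1.30 = 6756 m²/day.
Total thickness b = 22.75 m, so K_eq = Σ(K_i·b_i)/b = 297.0 m/day.

297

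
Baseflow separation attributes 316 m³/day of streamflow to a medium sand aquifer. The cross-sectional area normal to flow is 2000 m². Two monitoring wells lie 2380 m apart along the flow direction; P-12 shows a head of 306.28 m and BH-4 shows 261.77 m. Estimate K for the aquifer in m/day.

Hydraulic gradient i = (306.28 − 261.77) / 2380 = 44.51 / 2380 = 0.01870.
From Q = K·A·i, K = Q / (A·i) = 316 / (2000 × 0.01870) = 8.448 m/day.

8.45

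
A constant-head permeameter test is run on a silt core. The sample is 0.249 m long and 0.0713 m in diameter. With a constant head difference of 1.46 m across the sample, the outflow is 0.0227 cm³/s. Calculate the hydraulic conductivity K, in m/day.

Cross-sectional area A = π·(d/2)² = π × (0.0713/2)² = 0.003993 m².
Convert discharge: 0.0227 cm³/s = 2.270e-08 m³/s.
Darcy's law rearranged: K = Q·L / (A·Δh) = 2.270e-08 × 0.249 / (0.003993 × 1.46) = 9.696e-07 m/s = 0.08378 m/day.

0.0838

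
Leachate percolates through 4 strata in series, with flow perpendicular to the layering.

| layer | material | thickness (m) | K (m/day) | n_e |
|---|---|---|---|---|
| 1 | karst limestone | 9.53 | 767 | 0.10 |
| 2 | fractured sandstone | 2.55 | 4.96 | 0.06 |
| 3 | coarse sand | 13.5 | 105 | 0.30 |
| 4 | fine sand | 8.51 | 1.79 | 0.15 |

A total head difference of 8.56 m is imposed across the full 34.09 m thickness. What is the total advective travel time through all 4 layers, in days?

With flow normal to the layers, continuity requires the same specific discharge q through every layer.
Σ(b_i/K_i) = 9.53/767 + 2.55/4.96 + 13.5/105 + 8.51/1.79 = 5.409 d.
q = Δh / Σ(b_i/K_i) = 8.56 / 5.409 = 1.582 m/day.
In each layer the seepage velocity is v_i = q/n_i, so the layer transit time is t_i = b_i·n_i / q:
  layer 1 (karst limestone): t_1 = 9.53 × 0.10 / 1.582 = 0.6022 d
  layer 2 (fractured sandstone): t_2 = 2.55 × 0.06 / 1.582 = 0.09668 d
  layer 3 (coarse sand): t_3 = 13.5 × 0.30 / 1.582 = 2.559 d
  layer 4 (fine sand): t_4 = 8.51 × 0.15 / 1.582 = 0.8067 d
Total t = Σ t_i = 4.065 days.

4.06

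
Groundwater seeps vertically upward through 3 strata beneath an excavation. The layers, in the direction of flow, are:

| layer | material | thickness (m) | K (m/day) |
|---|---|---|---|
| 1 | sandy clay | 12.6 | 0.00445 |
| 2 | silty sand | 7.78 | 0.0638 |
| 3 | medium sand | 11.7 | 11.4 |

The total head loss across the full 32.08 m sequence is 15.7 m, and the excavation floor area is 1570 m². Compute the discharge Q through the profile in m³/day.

Flow is perpendicular to layering, so the layers act in series and the equivalent K is the thickness-weighted harmonic mean.
Total thickness L = 12.6 + 7.78 + 11.7 = 32.08 m.
Σ(b_i/K_i) = 12.6/0.00445 + 7.78/0.0638 + 11.7/11.4 = 2954 d.
K_eq = L / Σ(b_i/K_i) = 32.08 / 2954 = 0.01086 m/day.
Q = K_eq · A · (Δh/L) = 0.01086 × 1570 × (15.7/32.08) = 8.343 m³/day.

8.34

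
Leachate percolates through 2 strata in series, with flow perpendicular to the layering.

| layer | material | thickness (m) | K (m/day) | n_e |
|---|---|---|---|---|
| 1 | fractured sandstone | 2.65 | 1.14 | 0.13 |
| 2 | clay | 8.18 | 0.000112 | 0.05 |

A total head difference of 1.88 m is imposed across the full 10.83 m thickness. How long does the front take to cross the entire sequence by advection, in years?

80.1

With flow normal to the layers, continuity requires the same specific discharge q through every layer.
Σ(b_i/K_i) = 2.65/1.14 + 8.18/0.000112 = 73038 d.
q = Δh / Σ(b_i/K_i) = 1.88 / 73038 = 2.574e-05 m/day.
In each layer the seepage velocity is v_i = q/n_i, so the layer transit time is t_i = b_i·n_i / q:
  layer 1 (fractured sandstone): t_1 = 2.65 × 0.13 / 2.574e-05 = 13384 d
  layer 2 (clay): t_2 = 8.18 × 0.05 / 2.574e-05 = 15890 d
Total t = Σ t_i = 29273 days = 80.15 years.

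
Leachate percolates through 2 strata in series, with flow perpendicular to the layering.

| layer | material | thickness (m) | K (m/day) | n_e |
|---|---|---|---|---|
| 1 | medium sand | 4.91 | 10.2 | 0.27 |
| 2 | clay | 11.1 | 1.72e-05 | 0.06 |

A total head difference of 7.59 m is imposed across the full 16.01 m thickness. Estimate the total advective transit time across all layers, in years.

464

With flow normal to the layers, continuity requires the same specific discharge q through every layer.
Σ(b_i/K_i) = 4.91/10.2 + 11.1/1.72e-05 = 6.453e+05 d.
q = Δh / Σ(b_i/K_i) = 7.59 / 6.453e+05 = 1.176e-05 m/day.
In each layer the seepage velocity is v_i = q/n_i, so the layer transit time is t_i = b_i·n_i / q:
  layer 1 (medium sand): t_1 = 4.91 × 0.27 / 1.176e-05 = 1.127e+05 d
  layer 2 (clay): t_2 = 11.1 × 0.06 / 1.176e-05 = 56627 d
Total t = Σ t_i = 1.693e+05 days = 463.6 years.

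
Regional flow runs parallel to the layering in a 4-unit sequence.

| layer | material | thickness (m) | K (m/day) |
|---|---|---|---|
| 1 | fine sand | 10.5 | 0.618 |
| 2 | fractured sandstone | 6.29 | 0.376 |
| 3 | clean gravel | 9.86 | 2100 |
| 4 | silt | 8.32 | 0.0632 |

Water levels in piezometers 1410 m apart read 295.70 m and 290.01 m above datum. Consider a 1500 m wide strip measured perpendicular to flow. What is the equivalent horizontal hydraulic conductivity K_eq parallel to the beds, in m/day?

Flow is parallel to layering, so each bed carries its own Darcy discharge and the transmissivities add.
Σ(K_i·b_i) = 0.618×10.5 + 0.376×6.29 + 2100×9.86 + 0.0632×8.32 = 20715 m²/day.
Total thickness b = 34.97 m, so K_eq = Σ(K_i·b_i)/b = 592.4 m/day.

592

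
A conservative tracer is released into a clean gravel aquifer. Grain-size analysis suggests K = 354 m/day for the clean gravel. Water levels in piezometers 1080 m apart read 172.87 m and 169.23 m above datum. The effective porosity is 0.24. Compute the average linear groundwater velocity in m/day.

Hydraulic gradient i = (172.87 − 169.23) / 1080 = 3.64 / 1080 = 0.003370.
Darcy flux q = K · i = 354.0 × 0.003370 = 1.193 m/day.
Seepage velocity v = q / n_e = 1.193 / 0.24 = 4.971 m/day.

4.97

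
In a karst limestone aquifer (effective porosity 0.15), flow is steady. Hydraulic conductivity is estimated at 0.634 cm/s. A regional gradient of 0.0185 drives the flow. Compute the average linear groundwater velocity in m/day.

Convert K: 0.634 cm/s × 864 = 547.8 m/day.
Hydraulic gradient i = 0.0185.
Darcy flux q = K · i = 547.8 × 0.01850 = 10.13 m/day.
Seepage velocity v = q / n_e = 10.13 / 0.15 = 67.56 m/day.

67.6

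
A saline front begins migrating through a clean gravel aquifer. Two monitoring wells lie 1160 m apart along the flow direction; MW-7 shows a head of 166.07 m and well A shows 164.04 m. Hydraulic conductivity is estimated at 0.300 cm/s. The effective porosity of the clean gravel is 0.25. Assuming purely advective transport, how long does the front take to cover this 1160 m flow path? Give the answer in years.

1.75

Convert K: 0.300 cm/s × 864 = 259.2 m/day.
Hydraulic gradient i = (166.07 − 164.04) / 1160 = 2.03 / 1160 = 0.001750.
Darcy flux q = K · i = 259.2 × 0.001750 = 0.4536 m/day.
Seepage velocity v = q / n_e = 0.4536 / 0.25 = 1.814 m/day.
Travel time t = L / v = 1160 / 1.814 = 639.3 days = 1.750 years.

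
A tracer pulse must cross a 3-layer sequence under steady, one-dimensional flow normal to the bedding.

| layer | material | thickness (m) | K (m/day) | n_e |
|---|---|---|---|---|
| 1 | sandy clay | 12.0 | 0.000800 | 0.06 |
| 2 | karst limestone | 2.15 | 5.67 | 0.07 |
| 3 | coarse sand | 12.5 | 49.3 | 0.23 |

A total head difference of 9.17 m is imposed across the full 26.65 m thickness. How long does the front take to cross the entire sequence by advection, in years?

With flow normal to the layers, continuity requires the same specific discharge q through every layer.
Σ(b_i/K_i) = 12.0/0.000800 + 2.15/5.67 + 12.5/49.3 = 15001 d.
q = Δh / Σ(b_i/K_i) = 9.17 / 15001 = 0.0006113 m/day.
In each layer the seepage velocity is v_i = q/n_i, so the layer transit time is t_i = b_i·n_i / q:
  layer 1 (sandy clay): t_1 = 12.0 × 0.06 / 0.0006113 = 1178 d
  layer 2 (karst limestone): t_2 = 2.15 × 0.07 / 0.0006113 = 246.2 d
  layer 3 (coarse sand): t_3 = 12.5 × 0.23 / 0.0006113 = 4703 d
Total t = Σ t_i = 6127 days = 16.77 years.

16.8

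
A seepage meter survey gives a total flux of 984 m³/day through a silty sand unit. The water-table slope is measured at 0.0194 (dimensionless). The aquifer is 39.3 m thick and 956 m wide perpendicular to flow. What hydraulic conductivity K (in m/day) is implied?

1.35

Cross-sectional area A = 956 × 39.3 = 37571 m².
Hydraulic gradient i = 0.0194.
From Q = K·A·i, K = Q / (A·i) = 984 / (37571 × 0.01940) = 1.350 m/day.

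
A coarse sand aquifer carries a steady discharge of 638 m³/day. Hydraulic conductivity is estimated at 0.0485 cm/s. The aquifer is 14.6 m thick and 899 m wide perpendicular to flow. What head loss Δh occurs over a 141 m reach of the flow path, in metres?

0.164

Convert K: 0.0485 cm/s × 864 = 41.90 m/day.
Cross-sectional area A = 899 × 14.6 = 13125 m².
From Q = K·A·i, i = Q / (K·A) = 638 / (41.90 × 13125) = 0.001160.
Head loss Δh = i · L = 0.001160 × 141 = 0.1636 m.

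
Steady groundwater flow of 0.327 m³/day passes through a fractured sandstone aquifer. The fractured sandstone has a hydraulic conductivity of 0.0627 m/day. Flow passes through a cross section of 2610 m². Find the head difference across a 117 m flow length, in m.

0.234

From Q = K·A·i, i = Q / (K·A) = 0.327 / (0.06270 × 2610) = 0.001998.
Head loss Δh = i · L = 0.001998 × 117 = 0.2338 m.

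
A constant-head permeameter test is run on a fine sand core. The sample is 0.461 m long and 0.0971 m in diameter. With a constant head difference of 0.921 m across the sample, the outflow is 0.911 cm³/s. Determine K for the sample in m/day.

5.32

Cross-sectional area A = π·(d/2)² = π × (0.0971/2)² = 0.007405 m².
Convert discharge: 0.911 cm³/s = 9.110e-07 m³/s.
Darcy's law rearranged: K = Q·L / (A·Δh) = 9.110e-07 × 0.461 / (0.007405 × 0.921) = 6.158e-05 m/s = 5.320 m/day.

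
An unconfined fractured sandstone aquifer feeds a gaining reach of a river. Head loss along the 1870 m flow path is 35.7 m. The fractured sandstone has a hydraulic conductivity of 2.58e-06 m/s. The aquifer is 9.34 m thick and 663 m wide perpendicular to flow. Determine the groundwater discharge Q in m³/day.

26.4

Convert K: 2.58e-06 m/s × 86400 = 0.2229 m/day.
Cross-sectional area A = 663 × 9.34 = 6192 m².
Hydraulic gradient i = Δh / L = 35.7 / 1870 = 0.01909.
Darcy's law: Q = K · A · i = 0.2229 × 6192 × 0.01909 = 26.35 m³/day.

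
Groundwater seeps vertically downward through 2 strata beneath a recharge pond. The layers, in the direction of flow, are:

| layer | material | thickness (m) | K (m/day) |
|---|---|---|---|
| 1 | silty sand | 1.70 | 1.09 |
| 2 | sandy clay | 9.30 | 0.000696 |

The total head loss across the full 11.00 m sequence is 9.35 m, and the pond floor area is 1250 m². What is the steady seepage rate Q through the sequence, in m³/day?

Flow is perpendicular to layering, so the layers act in series and the equivalent K is the thickness-weighted harmonic mean.
Total thickness L = 1.70 + 9.30 = 11.00 m.
Σ(b_i/K_i) = 1.70/1.09 + 9.30/0.000696 = 13364 d.
K_eq = L / Σ(b_i/K_i) = 11.00 / 13364 = 0.0008231 m/day.
Q = K_eq · A · (Δh/L) = 0.0008231 × 1250 × (9.35/11.00) = 0.8746 m³/day.

0.875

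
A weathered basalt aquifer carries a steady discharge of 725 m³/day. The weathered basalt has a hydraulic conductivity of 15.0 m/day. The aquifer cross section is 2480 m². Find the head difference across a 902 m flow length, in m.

From Q = K·A·i, i = Q / (K·A) = 725 / (15.00 × 2480) = 0.01949.
Head loss Δh = i · L = 0.01949 × 902 = 17.58 m.

17.6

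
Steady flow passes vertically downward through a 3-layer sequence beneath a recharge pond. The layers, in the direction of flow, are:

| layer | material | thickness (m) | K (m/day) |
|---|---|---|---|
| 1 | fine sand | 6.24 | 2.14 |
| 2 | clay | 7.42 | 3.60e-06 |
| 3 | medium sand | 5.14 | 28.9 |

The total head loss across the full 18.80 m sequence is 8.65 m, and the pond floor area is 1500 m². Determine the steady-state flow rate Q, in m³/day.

0.00630

Flow is perpendicular to layering, so the layers act in series and the equivalent K is the thickness-weighted harmonic mean.
Total thickness L = 6.24 + 7.42 + 5.14 = 18.80 m.
Σ(b_i/K_i) = 6.24/2.14 + 7.42/3.60e-06 + 5.14/28.9 = 2.061e+06 d.
K_eq = L / Σ(b_i/K_i) = 18.80 / 2.061e+06 = 9.121e-06 m/day.
Q = K_eq · A · (Δh/L) = 9.121e-06 × 1500 × (8.65/18.80) = 0.006295 m³/day.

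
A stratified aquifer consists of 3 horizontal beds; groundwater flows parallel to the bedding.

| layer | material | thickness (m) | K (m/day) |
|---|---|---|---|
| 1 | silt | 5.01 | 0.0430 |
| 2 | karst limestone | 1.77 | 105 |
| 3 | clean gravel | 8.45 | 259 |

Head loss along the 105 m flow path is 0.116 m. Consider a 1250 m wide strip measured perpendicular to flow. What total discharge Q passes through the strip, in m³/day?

Flow is parallel to layering, so each bed carries its own Darcy discharge and the transmissivities add.
Σ(K_i·b_i) = 0.0430×5.01 + 105×1.77 + 259×8.45 = 2375 m²/day.
Hydraulic gradient i = Δh / L = 0.116 / 105 = 0.001105.
Q = Σ(K_i·b_i) · W · i = 2375 × 1250 × 0.001105 = 3279 m³/day.

3280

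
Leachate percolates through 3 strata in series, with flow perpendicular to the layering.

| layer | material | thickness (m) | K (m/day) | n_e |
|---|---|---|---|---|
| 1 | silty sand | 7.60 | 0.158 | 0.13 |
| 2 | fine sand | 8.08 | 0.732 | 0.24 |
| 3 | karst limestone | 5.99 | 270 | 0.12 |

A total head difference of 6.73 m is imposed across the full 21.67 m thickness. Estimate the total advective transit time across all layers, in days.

32.1

With flow normal to the layers, continuity requires the same specific discharge q through every layer.
Σ(b_i/K_i) = 7.60/0.158 + 8.08/0.732 + 5.99/270 = 59.16 d.
q = Δh / Σ(b_i/K_i) = 6.73 / 59.16 = 0.1138 m/day.
In each layer the seepage velocity is v_i = q/n_i, so the layer transit time is t_i = b_i·n_i / q:
  layer 1 (silty sand): t_1 = 7.60 × 0.13 / 0.1138 = 8.685 d
  layer 2 (fine sand): t_2 = 8.08 × 0.24 / 0.1138 = 17.05 d
  layer 3 (karst limestone): t_3 = 5.99 × 0.12 / 0.1138 = 6.319 d
Total t = Σ t_i = 32.05 days.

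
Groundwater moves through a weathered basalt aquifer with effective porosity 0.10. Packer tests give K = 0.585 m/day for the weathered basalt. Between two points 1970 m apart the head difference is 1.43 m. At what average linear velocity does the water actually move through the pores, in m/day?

Hydraulic gradient i = Δh / L = 1.43 / 1970 = 0.0007259.
Darcy flux q = K · i = 0.5850 × 0.0007259 = 0.0004246 m/day.
Seepage velocity v = q / n_e = 0.0004246 / 0.10 = 0.004246 m/day.

0.00425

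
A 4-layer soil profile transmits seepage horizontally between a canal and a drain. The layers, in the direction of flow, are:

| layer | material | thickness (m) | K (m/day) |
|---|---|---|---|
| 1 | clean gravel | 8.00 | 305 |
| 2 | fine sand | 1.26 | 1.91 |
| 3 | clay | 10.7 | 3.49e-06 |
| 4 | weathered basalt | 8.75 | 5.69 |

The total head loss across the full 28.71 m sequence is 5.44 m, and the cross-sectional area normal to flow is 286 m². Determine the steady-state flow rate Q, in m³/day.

0.000507

Flow is perpendicular to layering, so the layers act in series and the equivalent K is the thickness-weighted harmonic mean.
Total thickness L = 8.00 + 1.26 + 10.7 + 8.75 = 28.71 m.
Σ(b_i/K_i) = 8.00/305 + 1.26/1.91 + 10.7/3.49e-06 + 8.75/5.69 = 3.066e+06 d.
K_eq = L / Σ(b_i/K_i) = 28.71 / 3.066e+06 = 9.364e-06 m/day.
Q = K_eq · A · (Δh/L) = 9.364e-06 × 286 × (5.44/28.71) = 0.0005075 m³/day.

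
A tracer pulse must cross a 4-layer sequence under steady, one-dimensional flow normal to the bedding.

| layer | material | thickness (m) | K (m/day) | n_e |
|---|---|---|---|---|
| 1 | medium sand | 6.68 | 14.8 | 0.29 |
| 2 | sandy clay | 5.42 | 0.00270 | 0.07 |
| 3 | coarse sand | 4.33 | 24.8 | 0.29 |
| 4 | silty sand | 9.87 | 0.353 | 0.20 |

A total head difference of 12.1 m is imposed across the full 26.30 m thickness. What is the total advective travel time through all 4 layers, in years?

2.56

With flow normal to the layers, continuity requires the same specific discharge q through every layer.
Σ(b_i/K_i) = 6.68/14.8 + 5.42/0.00270 + 4.33/24.8 + 9.87/0.353 = 2036 d.
q = Δh / Σ(b_i/K_i) = 12.1 / 2036 = 0.005943 m/day.
In each layer the seepage velocity is v_i = q/n_i, so the layer transit time is t_i = b_i·n_i / q:
  layer 1 (medium sand): t_1 = 6.68 × 0.29 / 0.005943 = 326.0 d
  layer 2 (sandy clay): t_2 = 5.42 × 0.07 / 0.005943 = 63.84 d
  layer 3 (coarse sand): t_3 = 4.33 × 0.29 / 0.005943 = 211.3 d
  layer 4 (silty sand): t_4 = 9.87 × 0.20 / 0.005943 = 332.2 d
Total t = Σ t_i = 933.2 days = 2.555 years.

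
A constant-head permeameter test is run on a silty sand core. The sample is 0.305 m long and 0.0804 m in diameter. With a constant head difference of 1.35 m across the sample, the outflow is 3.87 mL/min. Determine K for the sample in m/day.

Cross-sectional area A = π·(d/2)² = π × (0.0804/2)² = 0.005077 m².
Convert discharge: 3.87 mL/min = 6.450e-08 m³/s.
Darcy's law rearranged: K = Q·L / (A·Δh) = 6.450e-08 × 0.305 / (0.005077 × 1.35) = 2.870e-06 m/s = 0.2480 m/day.

0.248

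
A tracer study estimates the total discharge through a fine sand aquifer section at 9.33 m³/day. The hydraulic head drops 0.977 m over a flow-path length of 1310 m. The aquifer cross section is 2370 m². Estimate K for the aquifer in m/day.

Hydraulic gradient i = Δh / L = 0.977 / 1310 = 0.0007458.
From Q = K·A·i, K = Q / (A·i) = 9.33 / (2370 × 0.0007458) = 5.278 m/day.

5.28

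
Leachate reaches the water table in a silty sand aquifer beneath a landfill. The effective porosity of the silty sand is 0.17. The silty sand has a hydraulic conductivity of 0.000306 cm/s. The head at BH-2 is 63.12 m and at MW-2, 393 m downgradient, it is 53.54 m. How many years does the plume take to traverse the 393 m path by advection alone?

28.4

Convert K: 0.000306 cm/s × 864 = 0.2644 m/day.
Hydraulic gradient i = (63.12 − 53.54) / 393 = 9.58 / 393 = 0.02438.
Darcy flux q = K · i = 0.2644 × 0.02438 = 0.006445 m/day.
Seepage velocity v = q / n_e = 0.006445 / 0.17 = 0.03791 m/day.
Travel time t = L / v = 393 / 0.03791 = 10367 days = 28.38 years.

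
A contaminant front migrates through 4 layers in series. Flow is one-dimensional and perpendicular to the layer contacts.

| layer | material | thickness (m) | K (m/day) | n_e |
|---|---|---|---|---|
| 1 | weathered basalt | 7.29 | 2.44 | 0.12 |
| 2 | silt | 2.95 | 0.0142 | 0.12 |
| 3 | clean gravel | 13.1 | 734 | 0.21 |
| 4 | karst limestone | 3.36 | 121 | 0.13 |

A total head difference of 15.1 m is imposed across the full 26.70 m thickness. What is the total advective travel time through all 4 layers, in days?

With flow normal to the layers, continuity requires the same specific discharge q through every layer.
Σ(b_i/K_i) = 7.29/2.44 + 2.95/0.0142 + 13.1/734 + 3.36/121 = 210.8 d.
q = Δh / Σ(b_i/K_i) = 15.1 / 210.8 = 0.07164 m/day.
In each layer the seepage velocity is v_i = q/n_i, so the layer transit time is t_i = b_i·n_i / q:
  layer 1 (weathered basalt): t_1 = 7.29 × 0.12 / 0.07164 = 12.21 d
  layer 2 (silt): t_2 = 2.95 × 0.12 / 0.07164 = 4.941 d
  layer 3 (clean gravel): t_3 = 13.1 × 0.21 / 0.07164 = 38.40 d
  layer 4 (karst limestone): t_4 = 3.36 × 0.13 / 0.07164 = 6.097 d
Total t = Σ t_i = 61.65 days.

61.7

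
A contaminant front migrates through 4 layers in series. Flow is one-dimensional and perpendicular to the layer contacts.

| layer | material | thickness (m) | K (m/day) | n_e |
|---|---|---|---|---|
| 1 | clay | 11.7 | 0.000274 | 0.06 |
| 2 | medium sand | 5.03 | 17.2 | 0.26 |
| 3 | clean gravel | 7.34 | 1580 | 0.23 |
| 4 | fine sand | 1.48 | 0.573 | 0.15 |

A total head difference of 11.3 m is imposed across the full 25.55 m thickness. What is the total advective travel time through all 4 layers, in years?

With flow normal to the layers, continuity requires the same specific discharge q through every layer.
Σ(b_i/K_i) = 11.7/0.000274 + 5.03/17.2 + 7.34/1580 + 1.48/0.573 = 42704 d.
q = Δh / Σ(b_i/K_i) = 11.3 / 42704 = 0.0002646 m/day.
In each layer the seepage velocity is v_i = q/n_i, so the layer transit time is t_i = b_i·n_i / q:
  layer 1 (clay): t_1 = 11.7 × 0.06 / 0.0002646 = 2653 d
  layer 2 (medium sand): t_2 = 5.03 × 0.26 / 0.0002646 = 4942 d
  layer 3 (clean gravel): t_3 = 7.34 × 0.23 / 0.0002646 = 6380 d
  layer 4 (fine sand): t_4 = 1.48 × 0.15 / 0.0002646 = 839.0 d
Total t = Σ t_i = 14814 days = 40.56 years.

40.6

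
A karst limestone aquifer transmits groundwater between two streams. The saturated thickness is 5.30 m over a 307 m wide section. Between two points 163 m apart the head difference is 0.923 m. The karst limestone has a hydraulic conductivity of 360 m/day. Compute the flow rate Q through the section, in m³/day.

3320

Cross-sectional area A = 307 × 5.30 = 1627 m².
Hydraulic gradient i = Δh / L = 0.923 / 163 = 0.005663.
Darcy's law: Q = K · A · i = 360.0 × 1627 × 0.005663 = 3317 m³/day.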